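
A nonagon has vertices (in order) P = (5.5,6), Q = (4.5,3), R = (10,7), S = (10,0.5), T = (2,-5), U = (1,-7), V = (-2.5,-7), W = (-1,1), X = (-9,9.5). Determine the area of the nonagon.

137.375

P→Q: (5.5)(3) − (4.5)(6) = -10.5
Q→R: (4.5)(7) − (10)(3) = 1.5
R→S: (10)(0.5) − (10)(7) = -65
S→T: (10)(-5) − (2)(0.5) = -51
T→U: (2)(-7) − (1)(-5) = -9
U→V: (1)(-7) − (-2.5)(-7) = -24.5
V→W: (-2.5)(1) − (-1)(-7) = -9.5
W→X: (-1)(9.5) − (-9)(1) = -0.5
X→P: (-9)(6) − (5.5)(9.5) = -106.25
Σ = -274.75
Area = |Σ|/2 = 137.375.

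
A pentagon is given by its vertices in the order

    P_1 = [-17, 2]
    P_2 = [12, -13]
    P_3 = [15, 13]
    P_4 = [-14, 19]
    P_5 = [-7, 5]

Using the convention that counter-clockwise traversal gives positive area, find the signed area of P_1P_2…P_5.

Apply Gauss's area formula: 2A = Σ (x_i·y_{i+1} − x_{i+1}·y_i), indices taken mod 5.
Σ = (197) + (351) + (467) + (63) + (71) = 1149
Signed area = Σ/2 = 574.5 (positive ⇒ counter-clockwise traversal).

574.5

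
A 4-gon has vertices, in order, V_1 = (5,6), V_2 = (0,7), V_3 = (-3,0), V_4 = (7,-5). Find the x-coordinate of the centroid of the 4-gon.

Apply the surveyor's formula. First the cross-terms c_i = x_i·y_{i+1} − x_{i+1}·y_i:
  35, 21, 15, 67  ⇒  2A = 138, A = 69.
Then Σ (x_i + x_{i+1})·c_i = 976, so x̄ = 976 / (6·69) = 488/207.

488/207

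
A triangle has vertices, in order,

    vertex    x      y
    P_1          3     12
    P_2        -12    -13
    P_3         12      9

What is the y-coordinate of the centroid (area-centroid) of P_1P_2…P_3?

Apply the shoelace (surveyor's) formula. First the cross-terms c_i = x_i·y_{i+1} − x_{i+1}·y_i:
  105, 48, 117  ⇒  2A = 270, A = 135.
Then Σ (y_i + y_{i+1})·c_i = 2160, so ȳ = 2160 / (6·135) = 8/3.

8/3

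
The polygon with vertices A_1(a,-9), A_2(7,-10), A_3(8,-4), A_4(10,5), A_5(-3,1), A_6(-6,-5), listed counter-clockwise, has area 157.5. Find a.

-4

The doubled signed area Σ (x_i y_{i+1} − x_{i+1} y_i) is linear in a.
With a=0 it equals 295; the coefficient of a is -5 (from the two edges through A_1).
So -5·a + 295 = 2·157.5 = 315 ⇒ a = -4.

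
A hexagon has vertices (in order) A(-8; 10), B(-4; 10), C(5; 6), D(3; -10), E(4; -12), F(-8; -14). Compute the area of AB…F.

261

A→B: (-8)(10) − (-4)(10) = -40
B→C: (-4)(6) − (5)(10) = -74
C→D: (5)(-10) − (3)(6) = -68
D→E: (3)(-12) − (4)(-10) = 4
E→F: (4)(-14) − (-8)(-12) = -152
F→A: (-8)(10) − (-8)(-14) = -192
Σ = -522
Area = |Σ|/2 = 261.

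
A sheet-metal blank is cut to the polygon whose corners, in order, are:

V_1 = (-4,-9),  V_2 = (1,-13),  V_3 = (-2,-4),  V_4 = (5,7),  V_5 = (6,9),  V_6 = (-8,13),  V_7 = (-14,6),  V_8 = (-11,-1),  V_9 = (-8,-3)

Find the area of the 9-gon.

Apply the surveyor's formula: 2A = Σ (x_i·y_{i+1} − x_{i+1}·y_i), indices taken mod 9.
Cross-terms: 61, -30, 6, 3, 150, 134, 80, 25, 60  ⇒  Σ = 489
Area = |Σ|/2 = 244.5.

244.5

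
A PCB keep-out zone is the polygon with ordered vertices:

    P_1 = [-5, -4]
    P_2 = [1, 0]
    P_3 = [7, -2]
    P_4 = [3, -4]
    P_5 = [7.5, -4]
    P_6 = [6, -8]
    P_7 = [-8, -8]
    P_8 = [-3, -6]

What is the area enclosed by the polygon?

72

Cross-terms: 4, -2, -22, 18, -36, -112, 24, -18  ⇒  Σ = -144
Area = |Σ|/2 = 72.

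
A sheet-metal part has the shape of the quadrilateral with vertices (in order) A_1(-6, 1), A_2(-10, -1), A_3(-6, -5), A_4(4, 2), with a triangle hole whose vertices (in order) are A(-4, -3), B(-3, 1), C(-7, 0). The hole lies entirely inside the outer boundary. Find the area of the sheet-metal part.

Outer boundary:
Apply the surveyor's formula: 2A = Σ (x_i·y_{i+1} − x_{i+1}·y_i), indices taken mod 4.
A_1→A_2: (-6)(-1) − (-10)(1) = 16
A_2→A_3: (-10)(-5) − (-6)(-1) = 44
A_3→A_4: (-6)(2) − (4)(-5) = 8
A_4→A_1: (4)(1) − (-6)(2) = 16
Σ = 84
Area = |Σ|/2 = 42.
Hole:
Σ = (-13) + (7) + (21) = 15
Area = |Σ|/2 = 7.5.
Net area = 42 − 7.5 = 34.5.

34.5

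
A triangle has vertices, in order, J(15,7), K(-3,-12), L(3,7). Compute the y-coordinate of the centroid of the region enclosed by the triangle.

Apply the shoelace (surveyor's) formula. First the cross-terms c_i = x_i·y_{i+1} − x_{i+1}·y_i:
  -159, 15, -84  ⇒  2A = -228, A = -114.
Then Σ (y_i + y_{i+1})·c_i = -456, so ȳ = -456 / (6·(-114)) = 2/3.

2/3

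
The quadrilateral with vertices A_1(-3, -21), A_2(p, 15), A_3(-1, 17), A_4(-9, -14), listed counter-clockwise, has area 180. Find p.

The doubled signed area Σ (x_i y_{i+1} − x_{i+1} y_i) is linear in p.
With p=0 it equals 284; the coefficient of p is 38 (from the two edges through A_2).
So 38·p + 284 = 2·180 = 360 ⇒ p = 2.

2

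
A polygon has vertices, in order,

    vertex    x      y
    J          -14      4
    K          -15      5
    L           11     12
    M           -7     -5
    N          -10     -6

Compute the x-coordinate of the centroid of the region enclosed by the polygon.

-743/174

Apply the shoelace formula. First the cross-terms c_i = x_i·y_{i+1} − x_{i+1}·y_i:
  -10, -235, 29, -8, -124  ⇒  2A = -348, A = -174.
Then Σ (x_i + x_{i+1})·c_i = 4458, so x̄ = 4458 / (6·(-174)) = -743/174.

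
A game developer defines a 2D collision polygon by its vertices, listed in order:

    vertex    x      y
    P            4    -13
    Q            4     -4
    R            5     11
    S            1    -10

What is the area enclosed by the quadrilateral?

33

P→Q: (4)(-4) − (4)(-13) = 36
Q→R: (4)(11) − (5)(-4) = 64
R→S: (5)(-10) − (1)(11) = -61
S→P: (1)(-13) − (4)(-10) = 27
Σ = 66
Area = |Σ|/2 = 33.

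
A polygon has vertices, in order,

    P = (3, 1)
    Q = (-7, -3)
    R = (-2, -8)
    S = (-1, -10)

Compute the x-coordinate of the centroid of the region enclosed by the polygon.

-140/89

Apply the surveyor's formula. First the cross-terms c_i = x_i·y_{i+1} − x_{i+1}·y_i:
  -2, 50, 12, 29  ⇒  2A = 89, A = 44.5.
Then Σ (x_i + x_{i+1})·c_i = -420, so x̄ = -420 / (6·44.5) = -140/89.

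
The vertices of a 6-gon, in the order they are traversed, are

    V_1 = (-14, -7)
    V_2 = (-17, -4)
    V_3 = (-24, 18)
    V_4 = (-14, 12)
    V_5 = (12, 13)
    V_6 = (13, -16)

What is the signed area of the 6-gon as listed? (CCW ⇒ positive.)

Cross-terms: -63, -402, -36, -326, -361, -315  ⇒  Σ = -1503
Signed area = Σ/2 = -751.5 (negative ⇒ clockwise traversal).

-751.5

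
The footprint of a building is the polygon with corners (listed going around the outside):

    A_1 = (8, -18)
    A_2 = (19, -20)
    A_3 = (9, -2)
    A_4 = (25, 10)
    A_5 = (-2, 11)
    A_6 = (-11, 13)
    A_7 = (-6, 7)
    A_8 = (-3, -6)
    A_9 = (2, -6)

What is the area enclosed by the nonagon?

Σ = (182) + (142) + (140) + (295) + (95) + (1) + (57) + (30) + (12) = 954
Area = |Σ|/2 = 477.

477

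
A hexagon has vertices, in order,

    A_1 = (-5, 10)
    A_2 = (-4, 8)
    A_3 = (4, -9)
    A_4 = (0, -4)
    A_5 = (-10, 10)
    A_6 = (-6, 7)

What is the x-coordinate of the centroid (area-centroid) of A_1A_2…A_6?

Apply Gauss's area formula. First the cross-terms c_i = x_i·y_{i+1} − x_{i+1}·y_i:
  0, 4, -16, -40, -10, -25  ⇒  2A = -87, A = -43.5.
Then Σ (x_i + x_{i+1})·c_i = 771, so x̄ = 771 / (6·(-43.5)) = -257/87.

-257/87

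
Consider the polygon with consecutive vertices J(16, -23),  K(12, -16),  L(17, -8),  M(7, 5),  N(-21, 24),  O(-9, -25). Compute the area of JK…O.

979

Σ = (20) + (176) + (141) + (273) + (741) + (607) = 1958
Area = |Σ|/2 = 979.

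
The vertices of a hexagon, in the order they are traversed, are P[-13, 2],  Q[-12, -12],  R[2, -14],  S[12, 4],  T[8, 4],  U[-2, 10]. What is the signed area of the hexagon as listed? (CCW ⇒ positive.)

389

Apply the surveyor's formula: 2A = Σ (x_i·y_{i+1} − x_{i+1}·y_i), indices taken mod 6.
P→Q: (-13)(-12) − (-12)(2) = 180
Q→R: (-12)(-14) − (2)(-12) = 192
R→S: (2)(4) − (12)(-14) = 176
S→T: (12)(4) − (8)(4) = 16
T→U: (8)(10) − (-2)(4) = 88
U→P: (-2)(2) − (-13)(10) = 126
Σ = 778
Signed area = Σ/2 = 389 (positive ⇒ counter-clockwise traversal).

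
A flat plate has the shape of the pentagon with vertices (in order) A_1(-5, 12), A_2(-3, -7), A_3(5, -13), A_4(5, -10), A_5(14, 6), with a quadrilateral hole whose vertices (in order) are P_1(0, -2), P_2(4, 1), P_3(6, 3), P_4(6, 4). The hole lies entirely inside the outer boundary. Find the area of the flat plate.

Outer boundary:
A_1→A_2: (-5)(-7) − (-3)(12) = 71
A_2→A_3: (-3)(-13) − (5)(-7) = 74
A_3→A_4: (5)(-10) − (5)(-13) = 15
A_4→A_5: (5)(6) − (14)(-10) = 170
A_5→A_1: (14)(12) − (-5)(6) = 198
Σ = 528
Area = |Σ|/2 = 264.
Hole:
Cross-terms: 8, 6, 6, -12  ⇒  Σ = 8
Area = |Σ|/2 = 4.
Net area = 264 − 4 = 260.

260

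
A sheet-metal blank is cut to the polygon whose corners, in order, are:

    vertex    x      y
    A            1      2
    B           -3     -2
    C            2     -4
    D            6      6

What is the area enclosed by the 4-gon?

Apply the surveyor's formula: 2A = Σ (x_i·y_{i+1} − x_{i+1}·y_i), indices taken mod 4.
Cross-terms: 4, 16, 36, 6  ⇒  Σ = 62
Area = |Σ|/2 = 31.

31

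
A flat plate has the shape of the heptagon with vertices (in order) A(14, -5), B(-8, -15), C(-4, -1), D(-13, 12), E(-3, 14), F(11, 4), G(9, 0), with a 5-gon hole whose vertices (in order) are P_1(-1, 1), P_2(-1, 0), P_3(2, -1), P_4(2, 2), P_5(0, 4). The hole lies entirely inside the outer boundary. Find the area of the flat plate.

Outer boundary:
Apply the surveyor's formula: 2A = Σ (x_i·y_{i+1} − x_{i+1}·y_i), indices taken mod 7.
A→B: (14)(-15) − (-8)(-5) = -250
B→C: (-8)(-1) − (-4)(-15) = -52
C→D: (-4)(12) − (-13)(-1) = -61
D→E: (-13)(14) − (-3)(12) = -146
E→F: (-3)(4) − (11)(14) = -166
F→G: (11)(0) − (9)(4) = -36
G→A: (9)(-5) − (14)(0) = -45
Σ = -756
Area = |Σ|/2 = 378.
Hole:
Apply the surveyor's formula: 2A = Σ (x_i·y_{i+1} − x_{i+1}·y_i), indices taken mod 5.
Σ = (1) + (1) + (6) + (8) + (4) = 20
Area = |Σ|/2 = 10.
Net area = 378 − 10 = 368.

368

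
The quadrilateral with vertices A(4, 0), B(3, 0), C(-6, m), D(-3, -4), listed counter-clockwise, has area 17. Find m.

Write out the shoelace sum; only the two edges meeting at C involve m:
2·Area = [(3·m − (-6)·0) + ((-6)·(-4) − (-3)·m)] + 16
       = 6·m + 40 = 34
⇒ m = -1.

-1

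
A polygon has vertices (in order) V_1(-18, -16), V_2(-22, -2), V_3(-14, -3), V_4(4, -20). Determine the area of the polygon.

205

Cross-terms: -316, 38, 292, -424  ⇒  Σ = -410
Area = |Σ|/2 = 205.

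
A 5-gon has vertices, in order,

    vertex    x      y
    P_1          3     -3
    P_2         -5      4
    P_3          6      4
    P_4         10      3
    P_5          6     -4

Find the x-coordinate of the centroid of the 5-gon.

Apply the surveyor's formula. First the cross-terms c_i = x_i·y_{i+1} − x_{i+1}·y_i:
  -3, -44, -22, -58, -6  ⇒  2A = -133, A = -66.5.
Then Σ (x_i + x_{i+1})·c_i = -1372, so x̄ = -1372 / (6·(-66.5)) = 196/57.

196/57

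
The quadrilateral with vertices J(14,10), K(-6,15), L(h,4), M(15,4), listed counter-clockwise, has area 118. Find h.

4

The doubled signed area Σ (x_i y_{i+1} − x_{i+1} y_i) is linear in h.
With h=0 it equals 280; the coefficient of h is -11 (from the two edges through L).
So -11·h + 280 = 2·118 = 236 ⇒ h = 4.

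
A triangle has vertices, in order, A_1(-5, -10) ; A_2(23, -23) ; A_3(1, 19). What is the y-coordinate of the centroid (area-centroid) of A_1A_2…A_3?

-14/3

Apply Gauss's area formula. First the cross-terms c_i = x_i·y_{i+1} − x_{i+1}·y_i:
  345, 460, 85  ⇒  2A = 890, A = 445.
Then Σ (y_i + y_{i+1})·c_i = -12460, so ȳ = -12460 / (6·445) = -14/3.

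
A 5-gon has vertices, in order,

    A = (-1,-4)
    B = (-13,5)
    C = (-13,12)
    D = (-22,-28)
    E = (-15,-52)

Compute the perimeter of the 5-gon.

138

|AB| = √((-12)² + (9)²) = √225 = 15
|BC| = √((0)² + (7)²) = √49 = 7
|CD| = √((-9)² + (-40)²) = √1681 = 41
|DE| = √((7)² + (-24)²) = √625 = 25
|EA| = √((14)² + (48)²) = √2500 = 50
Perimeter = 15 + 7 + 41 + 25 + 50 = 138.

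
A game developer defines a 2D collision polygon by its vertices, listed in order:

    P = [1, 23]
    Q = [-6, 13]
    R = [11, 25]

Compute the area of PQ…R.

43

Apply Gauss's area formula: 2A = Σ (x_i·y_{i+1} − x_{i+1}·y_i), indices taken mod 3.
Cross-terms: 151, -293, 228  ⇒  Σ = 86
Area = |Σ|/2 = 43.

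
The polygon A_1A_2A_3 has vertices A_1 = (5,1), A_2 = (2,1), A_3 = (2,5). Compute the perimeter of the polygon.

12

|A_1A_2| = √((-3)² + (0)²) = √9 = 3
|A_2A_3| = √((0)² + (4)²) = √16 = 4
|A_3A_1| = √((3)² + (-4)²) = √25 = 5
Perimeter = 3 + 4 + 5 = 12.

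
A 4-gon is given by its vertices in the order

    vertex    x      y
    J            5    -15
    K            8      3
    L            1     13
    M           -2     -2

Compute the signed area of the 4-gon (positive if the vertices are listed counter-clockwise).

Apply the shoelace formula: 2A = Σ (x_i·y_{i+1} − x_{i+1}·y_i), indices taken mod 4.
J→K: (5)(3) − (8)(-15) = 135
K→L: (8)(13) − (1)(3) = 101
L→M: (1)(-2) − (-2)(13) = 24
M→J: (-2)(-15) − (5)(-2) = 40
Σ = 300
Signed area = Σ/2 = 150 (positive ⇒ counter-clockwise traversal).

150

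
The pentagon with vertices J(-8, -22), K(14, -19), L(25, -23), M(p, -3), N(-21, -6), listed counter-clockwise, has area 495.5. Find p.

6

The doubled signed area Σ (x_i y_{i+1} − x_{i+1} y_i) is linear in p.
With p=0 it equals 889; the coefficient of p is 17 (from the two edges through M).
So 17·p + 889 = 2·495.5 = 991 ⇒ p = 6.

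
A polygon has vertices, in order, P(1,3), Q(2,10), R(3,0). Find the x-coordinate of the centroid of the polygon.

2

Apply the shoelace (surveyor's) formula. First the cross-terms c_i = x_i·y_{i+1} − x_{i+1}·y_i:
  4, -30, 9  ⇒  2A = -17, A = -8.5.
Then Σ (x_i + x_{i+1})·c_i = -102, so x̄ = -102 / (6·(-8.5)) = 2.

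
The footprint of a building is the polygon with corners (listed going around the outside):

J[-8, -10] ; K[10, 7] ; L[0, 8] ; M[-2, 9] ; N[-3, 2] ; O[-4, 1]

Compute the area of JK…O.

Σ = (44) + (80) + (16) + (23) + (5) + (48) = 216
Area = |Σ|/2 = 108.

108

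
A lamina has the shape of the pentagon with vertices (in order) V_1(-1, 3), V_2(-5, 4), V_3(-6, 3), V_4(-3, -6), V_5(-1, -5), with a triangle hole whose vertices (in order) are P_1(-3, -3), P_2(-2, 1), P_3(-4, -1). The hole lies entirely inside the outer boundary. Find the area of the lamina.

Outer boundary:
Apply the surveyor's formula: 2A = Σ (x_i·y_{i+1} − x_{i+1}·y_i), indices taken mod 5.
V_1→V_2: (-1)(4) − (-5)(3) = 11
V_2→V_3: (-5)(3) − (-6)(4) = 9
V_3→V_4: (-6)(-6) − (-3)(3) = 45
V_4→V_5: (-3)(-5) − (-1)(-6) = 9
V_5→V_1: (-1)(3) − (-1)(-5) = -8
Σ = 66
Area = |Σ|/2 = 33.
Hole:
Apply Gauss's area formula: 2A = Σ (x_i·y_{i+1} − x_{i+1}·y_i), indices taken mod 3.
P_1→P_2: (-3)(1) − (-2)(-3) = -9
P_2→P_3: (-2)(-1) − (-4)(1) = 6
P_3→P_1: (-4)(-3) − (-3)(-1) = 9
Σ = 6
Area = |Σ|/2 = 3.
Net area = 33 − 3 = 30.

30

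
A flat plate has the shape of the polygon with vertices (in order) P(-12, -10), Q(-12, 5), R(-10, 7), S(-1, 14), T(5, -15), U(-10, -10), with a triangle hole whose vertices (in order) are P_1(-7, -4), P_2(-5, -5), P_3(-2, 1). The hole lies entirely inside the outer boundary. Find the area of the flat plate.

Outer boundary:
Cross-terms: -180, -34, -133, -55, -200, -20  ⇒  Σ = -622
Area = |Σ|/2 = 311.
Hole:
Apply Gauss's area formula: 2A = Σ (x_i·y_{i+1} − x_{i+1}·y_i), indices taken mod 3.
Cross-terms: 15, -15, 15  ⇒  Σ = 15
Area = |Σ|/2 = 7.5.
Net area = 311 − 7.5 = 303.5.

303.5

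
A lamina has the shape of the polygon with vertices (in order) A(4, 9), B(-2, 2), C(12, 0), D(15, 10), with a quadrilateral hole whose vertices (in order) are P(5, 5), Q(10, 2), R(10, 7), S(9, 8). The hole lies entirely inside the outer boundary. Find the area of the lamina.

Outer boundary:
Apply the shoelace formula: 2A = Σ (x_i·y_{i+1} − x_{i+1}·y_i), indices taken mod 4.
Σ = (26) + (-24) + (120) + (95) = 217
Area = |Σ|/2 = 108.5.
Hole:
Apply Gauss's area formula: 2A = Σ (x_i·y_{i+1} − x_{i+1}·y_i), indices taken mod 4.
Σ = (-40) + (50) + (17) + (5) = 32
Area = |Σ|/2 = 16.
Net area = 108.5 − 16 = 92.5.

92.5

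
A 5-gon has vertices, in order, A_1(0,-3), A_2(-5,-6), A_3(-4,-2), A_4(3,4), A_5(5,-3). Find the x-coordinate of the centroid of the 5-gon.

32/83

Apply the surveyor's formula. First the cross-terms c_i = x_i·y_{i+1} − x_{i+1}·y_i:
  -15, -14, -10, -29, -15  ⇒  2A = -83, A = -41.5.
Then Σ (x_i + x_{i+1})·c_i = -96, so x̄ = -96 / (6·(-41.5)) = 32/83.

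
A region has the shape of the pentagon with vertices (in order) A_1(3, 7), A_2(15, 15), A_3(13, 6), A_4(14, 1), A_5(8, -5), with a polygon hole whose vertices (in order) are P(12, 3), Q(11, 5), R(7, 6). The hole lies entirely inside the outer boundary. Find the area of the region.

118

Outer boundary:
Apply the surveyor's formula: 2A = Σ (x_i·y_{i+1} − x_{i+1}·y_i), indices taken mod 5.
Cross-terms: -60, -105, -71, -78, 71  ⇒  Σ = -243
Area = |Σ|/2 = 121.5.
Hole:
Apply the shoelace (surveyor's) formula: 2A = Σ (x_i·y_{i+1} − x_{i+1}·y_i), indices taken mod 3.
Σ = (27) + (31) + (-51) = 7
Area = |Σ|/2 = 3.5.
Net area = 121.5 − 3.5 = 118.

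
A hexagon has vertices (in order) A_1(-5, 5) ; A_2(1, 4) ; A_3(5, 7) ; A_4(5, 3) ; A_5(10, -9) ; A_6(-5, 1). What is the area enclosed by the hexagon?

Apply the shoelace (surveyor's) formula: 2A = Σ (x_i·y_{i+1} − x_{i+1}·y_i), indices taken mod 6.
Σ = (-25) + (-13) + (-20) + (-75) + (-35) + (-20) = -188
Area = |Σ|/2 = 94.

94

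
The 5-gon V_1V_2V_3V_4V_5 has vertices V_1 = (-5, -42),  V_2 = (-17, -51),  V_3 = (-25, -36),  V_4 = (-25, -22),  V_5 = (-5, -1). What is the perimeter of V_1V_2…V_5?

116

|V_1V_2| = √((-12)² + (-9)²) = √225 = 15
|V_2V_3| = √((-8)² + (15)²) = √289 = 17
|V_3V_4| = √((0)² + (14)²) = √196 = 14
|V_4V_5| = √((20)² + (21)²) = √841 = 29
|V_5V_1| = √((0)² + (-41)²) = √1681 = 41
Perimeter = 15 + 17 + 14 + 29 + 41 = 116.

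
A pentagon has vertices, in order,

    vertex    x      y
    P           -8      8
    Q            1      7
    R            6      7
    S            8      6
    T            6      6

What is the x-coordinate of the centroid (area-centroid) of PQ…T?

101/33

Apply the shoelace (surveyor's) formula. First the cross-terms c_i = x_i·y_{i+1} − x_{i+1}·y_i:
  -64, -35, -20, 12, 96  ⇒  2A = -11, A = -5.5.
Then Σ (x_i + x_{i+1})·c_i = -101, so x̄ = -101 / (6·(-5.5)) = 101/33.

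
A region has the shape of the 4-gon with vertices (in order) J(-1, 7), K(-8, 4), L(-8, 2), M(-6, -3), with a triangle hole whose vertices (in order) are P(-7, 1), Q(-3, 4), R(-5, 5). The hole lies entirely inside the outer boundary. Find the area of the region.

Outer boundary:
Apply the shoelace formula: 2A = Σ (x_i·y_{i+1} − x_{i+1}·y_i), indices taken mod 4.
Σ = (52) + (16) + (36) + (-45) = 59
Area = |Σ|/2 = 29.5.
Hole:
Apply the shoelace (surveyor's) formula: 2A = Σ (x_i·y_{i+1} − x_{i+1}·y_i), indices taken mod 3.
Cross-terms: -25, 5, 30  ⇒  Σ = 10
Area = |Σ|/2 = 5.
Net area = 29.5 − 5 = 24.5.

24.5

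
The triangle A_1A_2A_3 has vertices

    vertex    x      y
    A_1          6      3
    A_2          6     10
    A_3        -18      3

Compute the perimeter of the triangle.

|A_1A_2| = √((0)² + (7)²) = √49 = 7
|A_2A_3| = √((-24)² + (-7)²) = √625 = 25
|A_3A_1| = √((24)² + (0)²) = √576 = 24
Perimeter = 7 + 25 + 24 = 56.

56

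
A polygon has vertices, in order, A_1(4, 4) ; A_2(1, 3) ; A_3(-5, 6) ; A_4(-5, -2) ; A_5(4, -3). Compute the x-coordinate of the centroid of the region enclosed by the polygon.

Apply Gauss's area formula. First the cross-terms c_i = x_i·y_{i+1} − x_{i+1}·y_i:
  8, 21, 40, 23, 28  ⇒  2A = 120, A = 60.
Then Σ (x_i + x_{i+1})·c_i = -243, so x̄ = -243 / (6·60) = -0.675.

-0.675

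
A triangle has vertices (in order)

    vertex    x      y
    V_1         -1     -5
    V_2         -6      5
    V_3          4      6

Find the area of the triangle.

Σ = (-35) + (-56) + (-14) = -105
Area = |Σ|/2 = 52.5.

52.5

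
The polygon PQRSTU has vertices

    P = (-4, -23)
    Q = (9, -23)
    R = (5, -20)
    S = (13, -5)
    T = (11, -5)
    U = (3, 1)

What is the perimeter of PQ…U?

|PQ| = √((13)² + (0)²) = √169 = 13
|QR| = √((-4)² + (3)²) = √25 = 5
|RS| = √((8)² + (15)²) = √289 = 17
|ST| = √((-2)² + (0)²) = √4 = 2
|TU| = √((-8)² + (6)²) = √100 = 10
|UP| = √((-7)² + (-24)²) = √625 = 25
Perimeter = 13 + 5 + 17 + 2 + 10 + 25 = 72.

72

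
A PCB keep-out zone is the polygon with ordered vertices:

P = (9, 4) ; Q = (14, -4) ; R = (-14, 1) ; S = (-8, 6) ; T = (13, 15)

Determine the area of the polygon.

245.5

Apply the surveyor's formula: 2A = Σ (x_i·y_{i+1} − x_{i+1}·y_i), indices taken mod 5.
Σ = (-92) + (-42) + (-76) + (-198) + (-83) = -491
Area = |Σ|/2 = 245.5.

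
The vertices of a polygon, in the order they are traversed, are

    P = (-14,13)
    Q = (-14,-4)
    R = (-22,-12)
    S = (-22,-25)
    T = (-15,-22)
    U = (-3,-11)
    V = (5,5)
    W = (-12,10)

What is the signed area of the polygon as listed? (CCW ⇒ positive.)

473

P→Q: (-14)(-4) − (-14)(13) = 238
Q→R: (-14)(-12) − (-22)(-4) = 80
R→S: (-22)(-25) − (-22)(-12) = 286
S→T: (-22)(-22) − (-15)(-25) = 109
T→U: (-15)(-11) − (-3)(-22) = 99
U→V: (-3)(5) − (5)(-11) = 40
V→W: (5)(10) − (-12)(5) = 110
W→P: (-12)(13) − (-14)(10) = -16
Σ = 946
Signed area = Σ/2 = 473 (positive ⇒ counter-clockwise traversal).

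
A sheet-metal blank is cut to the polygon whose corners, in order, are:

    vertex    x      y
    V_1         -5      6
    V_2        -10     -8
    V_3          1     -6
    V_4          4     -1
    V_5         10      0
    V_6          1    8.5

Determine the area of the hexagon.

167.25

Σ = (100) + (68) + (23) + (10) + (85) + (48.5) = 334.5
Area = |Σ|/2 = 167.25.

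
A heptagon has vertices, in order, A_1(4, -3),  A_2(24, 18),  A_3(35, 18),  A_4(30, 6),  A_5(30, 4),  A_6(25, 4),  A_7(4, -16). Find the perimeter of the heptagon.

|A_1A_2| = √((20)² + (21)²) = √841 = 29
|A_2A_3| = √((11)² + (0)²) = √121 = 11
|A_3A_4| = √((-5)² + (-12)²) = √169 = 13
|A_4A_5| = √((0)² + (-2)²) = √4 = 2
|A_5A_6| = √((-5)² + (0)²) = √25 = 5
|A_6A_7| = √((-21)² + (-20)²) = √841 = 29
|A_7A_1| = √((0)² + (13)²) = √169 = 13
Perimeter = 29 + 11 + 13 + 2 + 5 + 29 + 13 = 102.

102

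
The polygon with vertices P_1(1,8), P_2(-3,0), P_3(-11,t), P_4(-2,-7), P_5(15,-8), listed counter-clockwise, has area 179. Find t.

Write out the shoelace sum; only the two edges meeting at P_3 involve t:
2·Area = [((-3)·t − (-11)·0) + ((-11)·(-7) − (-2)·t)] + 273
       = -1·t + 350 = 358
⇒ t = -8.

-8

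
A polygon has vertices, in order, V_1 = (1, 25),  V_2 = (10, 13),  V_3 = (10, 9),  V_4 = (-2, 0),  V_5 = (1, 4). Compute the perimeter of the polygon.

|V_1V_2| = √((9)² + (-12)²) = √225 = 15
|V_2V_3| = √((0)² + (-4)²) = √16 = 4
|V_3V_4| = √((-12)² + (-9)²) = √225 = 15
|V_4V_5| = √((3)² + (4)²) = √25 = 5
|V_5V_1| = √((0)² + (21)²) = √441 = 21
Perimeter = 15 + 4 + 15 + 5 + 21 = 60.

60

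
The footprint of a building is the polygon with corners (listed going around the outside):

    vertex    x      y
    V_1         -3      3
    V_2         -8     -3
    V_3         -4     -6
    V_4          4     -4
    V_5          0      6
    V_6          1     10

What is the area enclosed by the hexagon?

80

Σ = (33) + (36) + (40) + (24) + (-6) + (33) = 160
Area = |Σ|/2 = 80.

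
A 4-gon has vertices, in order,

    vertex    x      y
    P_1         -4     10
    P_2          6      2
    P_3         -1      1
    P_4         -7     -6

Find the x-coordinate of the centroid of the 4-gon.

-278/141

Apply the surveyor's formula. First the cross-terms c_i = x_i·y_{i+1} − x_{i+1}·y_i:
  -68, 8, 13, -94  ⇒  2A = -141, A = -70.5.
Then Σ (x_i + x_{i+1})·c_i = 834, so x̄ = 834 / (6·(-70.5)) = -278/141.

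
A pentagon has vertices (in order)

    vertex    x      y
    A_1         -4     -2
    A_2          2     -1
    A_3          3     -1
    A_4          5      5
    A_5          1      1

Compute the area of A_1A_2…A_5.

Cross-terms: 8, 1, 20, 0, 2  ⇒  Σ = 31
Area = |Σ|/2 = 15.5.

15.5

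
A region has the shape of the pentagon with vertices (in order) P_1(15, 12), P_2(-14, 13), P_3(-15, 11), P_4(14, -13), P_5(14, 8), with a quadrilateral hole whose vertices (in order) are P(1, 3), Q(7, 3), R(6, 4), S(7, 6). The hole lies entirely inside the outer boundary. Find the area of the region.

386

Outer boundary:
P_1→P_2: (15)(13) − (-14)(12) = 363
P_2→P_3: (-14)(11) − (-15)(13) = 41
P_3→P_4: (-15)(-13) − (14)(11) = 41
P_4→P_5: (14)(8) − (14)(-13) = 294
P_5→P_1: (14)(12) − (15)(8) = 48
Σ = 787
Area = |Σ|/2 = 393.5.
Hole:
Apply the surveyor's formula: 2A = Σ (x_i·y_{i+1} − x_{i+1}·y_i), indices taken mod 4.
P→Q: (1)(3) − (7)(3) = -18
Q→R: (7)(4) − (6)(3) = 10
R→S: (6)(6) − (7)(4) = 8
S→P: (7)(3) − (1)(6) = 15
Σ = 15
Area = |Σ|/2 = 7.5.
Net area = 393.5 − 7.5 = 386.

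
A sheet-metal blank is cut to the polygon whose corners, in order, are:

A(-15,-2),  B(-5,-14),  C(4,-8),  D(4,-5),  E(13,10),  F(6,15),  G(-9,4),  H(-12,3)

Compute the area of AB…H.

Apply the shoelace (surveyor's) formula: 2A = Σ (x_i·y_{i+1} − x_{i+1}·y_i), indices taken mod 8.
Cross-terms: 200, 96, 12, 105, 135, 159, 21, 69  ⇒  Σ = 797
Area = |Σ|/2 = 398.5.

398.5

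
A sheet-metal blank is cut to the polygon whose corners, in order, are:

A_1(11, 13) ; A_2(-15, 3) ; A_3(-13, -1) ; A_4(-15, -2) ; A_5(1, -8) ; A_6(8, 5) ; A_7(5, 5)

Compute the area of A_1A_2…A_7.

Apply the shoelace (surveyor's) formula: 2A = Σ (x_i·y_{i+1} − x_{i+1}·y_i), indices taken mod 7.
Σ = (228) + (54) + (11) + (122) + (69) + (15) + (10) = 509
Area = |Σ|/2 = 254.5.

254.5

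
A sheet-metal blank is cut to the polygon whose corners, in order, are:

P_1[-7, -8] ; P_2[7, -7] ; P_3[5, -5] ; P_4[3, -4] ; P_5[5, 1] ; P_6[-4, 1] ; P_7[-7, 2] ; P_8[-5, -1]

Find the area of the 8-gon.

90.5

Apply the shoelace (surveyor's) formula: 2A = Σ (x_i·y_{i+1} − x_{i+1}·y_i), indices taken mod 8.
Cross-terms: 105, 0, -5, 23, 9, -1, 17, 33  ⇒  Σ = 181
Area = |Σ|/2 = 90.5.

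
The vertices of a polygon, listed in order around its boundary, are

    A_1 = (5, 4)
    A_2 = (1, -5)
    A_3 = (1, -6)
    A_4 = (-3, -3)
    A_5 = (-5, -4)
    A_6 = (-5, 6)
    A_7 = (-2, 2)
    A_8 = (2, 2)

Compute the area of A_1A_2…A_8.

56

Apply the shoelace (surveyor's) formula: 2A = Σ (x_i·y_{i+1} − x_{i+1}·y_i), indices taken mod 8.
Σ = (-29) + (-1) + (-21) + (-3) + (-50) + (2) + (-8) + (-2) = -112
Area = |Σ|/2 = 56.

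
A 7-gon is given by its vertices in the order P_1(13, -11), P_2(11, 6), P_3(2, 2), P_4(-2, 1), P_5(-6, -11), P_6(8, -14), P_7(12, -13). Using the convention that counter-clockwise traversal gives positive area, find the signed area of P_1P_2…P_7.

Apply the surveyor's formula: 2A = Σ (x_i·y_{i+1} − x_{i+1}·y_i), indices taken mod 7.
Cross-terms: 199, 10, 6, 28, 172, 64, 37  ⇒  Σ = 516
Signed area = Σ/2 = 258 (positive ⇒ counter-clockwise traversal).

258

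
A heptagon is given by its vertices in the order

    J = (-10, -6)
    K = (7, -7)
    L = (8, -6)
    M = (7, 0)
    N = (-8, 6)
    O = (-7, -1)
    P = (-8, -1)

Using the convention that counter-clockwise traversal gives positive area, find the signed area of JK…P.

Apply Gauss's area formula: 2A = Σ (x_i·y_{i+1} − x_{i+1}·y_i), indices taken mod 7.
Cross-terms: 112, 14, 42, 42, 50, -1, 38  ⇒  Σ = 297
Signed area = Σ/2 = 148.5 (positive ⇒ counter-clockwise traversal).

148.5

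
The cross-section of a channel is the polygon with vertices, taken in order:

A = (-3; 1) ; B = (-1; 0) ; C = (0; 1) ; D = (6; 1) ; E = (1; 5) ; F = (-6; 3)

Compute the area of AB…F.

29.5

Apply the shoelace (surveyor's) formula: 2A = Σ (x_i·y_{i+1} − x_{i+1}·y_i), indices taken mod 6.
A→B: (-3)(0) − (-1)(1) = 1
B→C: (-1)(1) − (0)(0) = -1
C→D: (0)(1) − (6)(1) = -6
D→E: (6)(5) − (1)(1) = 29
E→F: (1)(3) − (-6)(5) = 33
F→A: (-6)(1) − (-3)(3) = 3
Σ = 59
Area = |Σ|/2 = 29.5.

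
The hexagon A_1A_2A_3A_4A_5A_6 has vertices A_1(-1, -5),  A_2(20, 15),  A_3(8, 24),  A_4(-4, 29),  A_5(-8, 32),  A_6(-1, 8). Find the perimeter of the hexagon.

|A_1A_2| = √((21)² + (20)²) = √841 = 29
|A_2A_3| = √((-12)² + (9)²) = √225 = 15
|A_3A_4| = √((-12)² + (5)²) = √169 = 13
|A_4A_5| = √((-4)² + (3)²) = √25 = 5
|A_5A_6| = √((7)² + (-24)²) = √625 = 25
|A_6A_1| = √((0)² + (-13)²) = √169 = 13
Perimeter = 29 + 15 + 13 + 5 + 25 + 13 = 100.

100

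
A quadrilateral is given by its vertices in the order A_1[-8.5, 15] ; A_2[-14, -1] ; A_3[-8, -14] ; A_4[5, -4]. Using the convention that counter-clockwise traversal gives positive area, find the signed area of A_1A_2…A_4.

274.75

Σ = (218.5) + (188) + (102) + (41) = 549.5
Signed area = Σ/2 = 274.75 (positive ⇒ counter-clockwise traversal).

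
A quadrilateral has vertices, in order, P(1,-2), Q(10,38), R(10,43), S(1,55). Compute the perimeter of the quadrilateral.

118

|PQ| = √((9)² + (40)²) = √1681 = 41
|QR| = √((0)² + (5)²) = √25 = 5
|RS| = √((-9)² + (12)²) = √225 = 15
|SP| = √((0)² + (-57)²) = √3249 = 57
Perimeter = 41 + 5 + 15 + 57 = 118.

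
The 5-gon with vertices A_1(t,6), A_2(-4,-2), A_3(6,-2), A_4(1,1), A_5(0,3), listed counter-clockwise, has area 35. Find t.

-3

The doubled signed area Σ (x_i y_{i+1} − x_{i+1} y_i) is linear in t.
With t=0 it equals 55; the coefficient of t is -5 (from the two edges through A_1).
So -5·t + 55 = 2·35 = 70 ⇒ t = -3.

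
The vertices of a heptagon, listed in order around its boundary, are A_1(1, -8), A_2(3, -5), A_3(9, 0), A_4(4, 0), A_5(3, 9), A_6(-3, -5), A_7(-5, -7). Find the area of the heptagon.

Apply the surveyor's formula: 2A = Σ (x_i·y_{i+1} − x_{i+1}·y_i), indices taken mod 7.
Cross-terms: 19, 45, 0, 36, 12, -4, 47  ⇒  Σ = 155
Area = |Σ|/2 = 77.5.

77.5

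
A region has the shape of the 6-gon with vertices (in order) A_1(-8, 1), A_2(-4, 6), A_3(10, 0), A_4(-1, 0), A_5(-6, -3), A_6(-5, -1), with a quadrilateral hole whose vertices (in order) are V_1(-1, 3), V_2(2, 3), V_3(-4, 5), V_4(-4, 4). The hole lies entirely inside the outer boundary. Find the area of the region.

Outer boundary:
Σ = (-44) + (-60) + (0) + (3) + (-9) + (-13) = -123
Area = |Σ|/2 = 61.5.
Hole:
Apply the surveyor's formula: 2A = Σ (x_i·y_{i+1} − x_{i+1}·y_i), indices taken mod 4.
V_1→V_2: (-1)(3) − (2)(3) = -9
V_2→V_3: (2)(5) − (-4)(3) = 22
V_3→V_4: (-4)(4) − (-4)(5) = 4
V_4→V_1: (-4)(3) − (-1)(4) = -8
Σ = 9
Area = |Σ|/2 = 4.5.
Net area = 61.5 − 4.5 = 57.

57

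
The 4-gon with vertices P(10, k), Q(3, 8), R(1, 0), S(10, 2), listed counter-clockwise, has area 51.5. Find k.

7

The doubled signed area Σ (x_i y_{i+1} − x_{i+1} y_i) is linear in k.
With k=0 it equals 54; the coefficient of k is 7 (from the two edges through P).
So 7·k + 54 = 2·51.5 = 103 ⇒ k = 7.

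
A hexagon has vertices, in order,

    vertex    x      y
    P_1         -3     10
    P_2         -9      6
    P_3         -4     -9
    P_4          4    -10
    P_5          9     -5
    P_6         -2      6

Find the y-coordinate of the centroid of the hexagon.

-329/219

Apply the surveyor's formula. First the cross-terms c_i = x_i·y_{i+1} − x_{i+1}·y_i:
  72, 105, 76, 70, 44, -2  ⇒  2A = 365, A = 182.5.
Then Σ (y_i + y_{i+1})·c_i = -1645, so ȳ = -1645 / (6·182.5) = -329/219.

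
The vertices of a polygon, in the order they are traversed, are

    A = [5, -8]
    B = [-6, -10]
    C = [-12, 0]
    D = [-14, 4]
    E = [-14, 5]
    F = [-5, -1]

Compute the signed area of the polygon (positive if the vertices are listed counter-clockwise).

Apply Gauss's area formula: 2A = Σ (x_i·y_{i+1} − x_{i+1}·y_i), indices taken mod 6.
Σ = (-98) + (-120) + (-48) + (-14) + (39) + (45) = -196
Signed area = Σ/2 = -98 (negative ⇒ clockwise traversal).

-98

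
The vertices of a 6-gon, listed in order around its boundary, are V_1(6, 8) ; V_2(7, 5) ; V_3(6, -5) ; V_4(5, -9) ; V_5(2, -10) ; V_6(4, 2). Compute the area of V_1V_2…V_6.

Apply the shoelace formula: 2A = Σ (x_i·y_{i+1} − x_{i+1}·y_i), indices taken mod 6.
Σ = (-26) + (-65) + (-29) + (-32) + (44) + (20) = -88
Area = |Σ|/2 = 44.

44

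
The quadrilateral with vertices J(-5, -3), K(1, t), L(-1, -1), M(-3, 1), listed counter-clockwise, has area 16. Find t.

The doubled signed area Σ (x_i y_{i+1} − x_{i+1} y_i) is linear in t.
With t=0 it equals 12; the coefficient of t is -4 (from the two edges through K).
So -4·t + 12 = 2·16 = 32 ⇒ t = -5.

-5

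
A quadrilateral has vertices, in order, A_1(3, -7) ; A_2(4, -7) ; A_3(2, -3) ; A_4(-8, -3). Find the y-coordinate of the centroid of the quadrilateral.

-49/11

Apply the shoelace (surveyor's) formula. First the cross-terms c_i = x_i·y_{i+1} − x_{i+1}·y_i:
  7, 2, -30, 65  ⇒  2A = 44, A = 22.
Then Σ (y_i + y_{i+1})·c_i = -588, so ȳ = -588 / (6·22) = -49/11.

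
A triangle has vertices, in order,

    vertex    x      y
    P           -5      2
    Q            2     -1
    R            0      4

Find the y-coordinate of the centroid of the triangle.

5/3

Apply Gauss's area formula. First the cross-terms c_i = x_i·y_{i+1} − x_{i+1}·y_i:
  1, 8, 20  ⇒  2A = 29, A = 14.5.
Then Σ (y_i + y_{i+1})·c_i = 145, so ȳ = 145 / (6·14.5) = 5/3.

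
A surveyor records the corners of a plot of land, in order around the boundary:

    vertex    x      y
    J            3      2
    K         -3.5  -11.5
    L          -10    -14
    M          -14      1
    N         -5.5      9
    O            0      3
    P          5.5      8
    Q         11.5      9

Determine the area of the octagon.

249.75

Apply Gauss's area formula: 2A = Σ (x_i·y_{i+1} − x_{i+1}·y_i), indices taken mod 8.
J→K: (3)(-11.5) − (-3.5)(2) = -27.5
K→L: (-3.5)(-14) − (-10)(-11.5) = -66
L→M: (-10)(1) − (-14)(-14) = -206
M→N: (-14)(9) − (-5.5)(1) = -120.5
N→O: (-5.5)(3) − (0)(9) = -16.5
O→P: (0)(8) − (5.5)(3) = -16.5
P→Q: (5.5)(9) − (11.5)(8) = -42.5
Q→J: (11.5)(2) − (3)(9) = -4
Σ = -499.5
Area = |Σ|/2 = 249.75.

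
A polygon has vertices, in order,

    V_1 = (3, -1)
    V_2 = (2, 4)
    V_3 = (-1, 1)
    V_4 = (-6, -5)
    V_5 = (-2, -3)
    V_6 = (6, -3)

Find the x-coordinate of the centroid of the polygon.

29/99

Apply the shoelace (surveyor's) formula. First the cross-terms c_i = x_i·y_{i+1} − x_{i+1}·y_i:
  14, 6, 11, 8, 24, 3  ⇒  2A = 66, A = 33.
Then Σ (x_i + x_{i+1})·c_i = 58, so x̄ = 58 / (6·33) = 29/99.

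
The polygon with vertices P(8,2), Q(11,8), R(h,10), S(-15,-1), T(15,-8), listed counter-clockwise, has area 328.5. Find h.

The doubled signed area Σ (x_i y_{i+1} − x_{i+1} y_i) is linear in h.
With h=0 it equals 531; the coefficient of h is -9 (from the two edges through R).
So -9·h + 531 = 2·328.5 = 657 ⇒ h = -14.

-14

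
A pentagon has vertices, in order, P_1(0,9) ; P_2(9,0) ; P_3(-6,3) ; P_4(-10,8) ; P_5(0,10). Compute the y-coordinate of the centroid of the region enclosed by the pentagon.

Apply the shoelace (surveyor's) formula. First the cross-terms c_i = x_i·y_{i+1} − x_{i+1}·y_i:
  -81, 27, -18, -100, 0  ⇒  2A = -172, A = -86.
Then Σ (y_i + y_{i+1})·c_i = -2646, so ȳ = -2646 / (6·(-86)) = 441/86.

441/86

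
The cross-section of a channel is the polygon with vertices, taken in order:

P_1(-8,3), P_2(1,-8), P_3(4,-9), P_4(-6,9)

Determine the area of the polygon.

Apply the shoelace (surveyor's) formula: 2A = Σ (x_i·y_{i+1} − x_{i+1}·y_i), indices taken mod 4.
Cross-terms: 61, 23, -18, 54  ⇒  Σ = 120
Area = |Σ|/2 = 60.

60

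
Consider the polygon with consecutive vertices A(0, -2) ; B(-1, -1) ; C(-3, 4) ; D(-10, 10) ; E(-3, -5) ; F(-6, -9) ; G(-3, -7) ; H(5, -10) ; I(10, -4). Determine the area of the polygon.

109

A→B: (0)(-1) − (-1)(-2) = -2
B→C: (-1)(4) − (-3)(-1) = -7
C→D: (-3)(10) − (-10)(4) = 10
D→E: (-10)(-5) − (-3)(10) = 80
E→F: (-3)(-9) − (-6)(-5) = -3
F→G: (-6)(-7) − (-3)(-9) = 15
G→H: (-3)(-10) − (5)(-7) = 65
H→I: (5)(-4) − (10)(-10) = 80
I→A: (10)(-2) − (0)(-4) = -20
Σ = 218
Area = |Σ|/2 = 109.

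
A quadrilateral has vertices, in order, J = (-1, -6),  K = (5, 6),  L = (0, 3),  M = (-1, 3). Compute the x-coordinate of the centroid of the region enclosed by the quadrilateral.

Apply Gauss's area formula. First the cross-terms c_i = x_i·y_{i+1} − x_{i+1}·y_i:
  24, 15, 3, 9  ⇒  2A = 51, A = 25.5.
Then Σ (x_i + x_{i+1})·c_i = 150, so x̄ = 150 / (6·25.5) = 50/51.

50/51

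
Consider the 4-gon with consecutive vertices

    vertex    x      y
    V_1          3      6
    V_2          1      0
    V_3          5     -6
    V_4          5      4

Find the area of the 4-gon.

28

V_1→V_2: (3)(0) − (1)(6) = -6
V_2→V_3: (1)(-6) − (5)(0) = -6
V_3→V_4: (5)(4) − (5)(-6) = 50
V_4→V_1: (5)(6) − (3)(4) = 18
Σ = 56
Area = |Σ|/2 = 28.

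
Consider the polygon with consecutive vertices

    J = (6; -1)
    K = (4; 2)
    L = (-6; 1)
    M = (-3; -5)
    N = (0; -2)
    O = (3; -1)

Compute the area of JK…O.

Apply the shoelace (surveyor's) formula: 2A = Σ (x_i·y_{i+1} − x_{i+1}·y_i), indices taken mod 6.
Σ = (16) + (16) + (33) + (6) + (6) + (3) = 80
Area = |Σ|/2 = 40.

40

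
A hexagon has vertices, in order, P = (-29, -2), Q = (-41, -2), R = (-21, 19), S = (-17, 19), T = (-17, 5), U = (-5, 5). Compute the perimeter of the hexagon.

|PQ| = √((-12)² + (0)²) = √144 = 12
|QR| = √((20)² + (21)²) = √841 = 29
|RS| = √((4)² + (0)²) = √16 = 4
|ST| = √((0)² + (-14)²) = √196 = 14
|TU| = √((12)² + (0)²) = √144 = 12
|UP| = √((-24)² + (-7)²) = √625 = 25
Perimeter = 12 + 29 + 4 + 14 + 12 + 25 = 96.

96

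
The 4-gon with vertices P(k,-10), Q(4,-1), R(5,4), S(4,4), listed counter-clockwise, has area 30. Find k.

-7

Write out the shoelace sum; only the two edges meeting at P involve k:
2·Area = [(4·(-10) − k·4) + (k·(-1) − 4·(-10))] + 25
       = -5·k + 25 = 60
⇒ k = -7.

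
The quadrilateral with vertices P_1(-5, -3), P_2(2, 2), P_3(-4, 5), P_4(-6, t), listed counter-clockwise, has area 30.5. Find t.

Write out the shoelace sum; only the two edges meeting at P_4 involve t:
2·Area = [((-4)·t − (-6)·5) + ((-6)·(-3) − (-5)·t)] + 14
       = 1·t + 62 = 61
⇒ t = -1.

-1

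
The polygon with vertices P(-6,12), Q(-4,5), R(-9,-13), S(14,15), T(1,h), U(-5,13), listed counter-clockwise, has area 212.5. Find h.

Write out the shoelace sum; only the two edges meeting at T involve h:
2·Area = [(14·h − 1·15) + (1·13 − (-5)·h)] + 180
       = 19·h + 178 = 425
⇒ h = 13.

13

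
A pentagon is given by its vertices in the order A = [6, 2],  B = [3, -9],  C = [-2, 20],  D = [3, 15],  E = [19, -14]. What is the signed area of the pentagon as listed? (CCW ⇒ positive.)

-156.5

Apply the surveyor's formula: 2A = Σ (x_i·y_{i+1} − x_{i+1}·y_i), indices taken mod 5.
Σ = (-60) + (42) + (-90) + (-327) + (122) = -313
Signed area = Σ/2 = -156.5 (negative ⇒ clockwise traversal).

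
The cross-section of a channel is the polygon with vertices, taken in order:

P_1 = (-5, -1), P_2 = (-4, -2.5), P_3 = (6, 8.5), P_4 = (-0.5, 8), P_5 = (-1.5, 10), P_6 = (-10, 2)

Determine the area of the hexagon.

82.875

Apply the shoelace formula: 2A = Σ (x_i·y_{i+1} − x_{i+1}·y_i), indices taken mod 6.
Σ = (8.5) + (-19) + (52.25) + (7) + (97) + (20) = 165.75
Area = |Σ|/2 = 82.875.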